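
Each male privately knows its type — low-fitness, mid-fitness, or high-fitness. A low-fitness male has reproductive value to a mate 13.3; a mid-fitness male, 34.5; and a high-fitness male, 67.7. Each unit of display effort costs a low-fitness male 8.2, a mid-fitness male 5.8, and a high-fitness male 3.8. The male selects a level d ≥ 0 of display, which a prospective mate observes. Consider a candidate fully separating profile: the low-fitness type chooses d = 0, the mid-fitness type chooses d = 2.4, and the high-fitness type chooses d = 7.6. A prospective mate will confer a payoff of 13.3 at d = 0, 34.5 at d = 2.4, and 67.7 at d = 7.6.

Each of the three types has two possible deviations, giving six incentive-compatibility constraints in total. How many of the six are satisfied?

4

Low-fitness (own payoff 13.3): to d=2.4 gives 34.5 − 8.2×2.4 = 14.82 → profitable ✗; to d=7.6 gives 67.7 − 8.2×7.6 = 5.38 → no gain ✓.
High-fitness (own payoff 67.7 − 3.8×7.6 = 38.82): to d=0 gives 13.3 → no gain ✓; to d=2.4 gives 34.5 − 3.8×2.4 = 25.38 → no gain ✓.
Mid-fitness (own payoff 34.5 − 5.8×2.4 = 20.58): to d=0 gives 13.3 → no gain ✓; to d=7.6 gives 67.7 − 5.8×7.6 = 23.62 → profitable ✗.
4 of the 6 constraints hold; not an equilibrium.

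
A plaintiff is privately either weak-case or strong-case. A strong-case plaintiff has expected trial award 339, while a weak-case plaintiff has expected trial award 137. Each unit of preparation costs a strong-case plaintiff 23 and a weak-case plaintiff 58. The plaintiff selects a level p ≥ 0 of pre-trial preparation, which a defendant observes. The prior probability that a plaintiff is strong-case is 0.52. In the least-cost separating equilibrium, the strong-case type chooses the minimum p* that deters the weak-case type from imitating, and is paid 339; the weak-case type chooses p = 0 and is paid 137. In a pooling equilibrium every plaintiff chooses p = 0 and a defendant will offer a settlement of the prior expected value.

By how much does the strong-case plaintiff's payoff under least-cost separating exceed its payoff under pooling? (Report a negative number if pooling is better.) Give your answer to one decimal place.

16.9

Least-cost separating signal: p* solves 137 = 339 − 58·p*, so p* = (339 − 137)/58 ≈ 3.4828.
Strong-case type's separating payoff: 339 − 23 × p* = 339 − 23 × (339 − 137)/58 = 339 − 4646/58 ≈ 258.897.
Pooling payoff: 0.52 × 339 + 0.48 × 137 = 242.04.
Difference: 258.897 − 242.04 = 16.857, i.e. 16.9 to one decimal place.
The strong-case type prefers to separate.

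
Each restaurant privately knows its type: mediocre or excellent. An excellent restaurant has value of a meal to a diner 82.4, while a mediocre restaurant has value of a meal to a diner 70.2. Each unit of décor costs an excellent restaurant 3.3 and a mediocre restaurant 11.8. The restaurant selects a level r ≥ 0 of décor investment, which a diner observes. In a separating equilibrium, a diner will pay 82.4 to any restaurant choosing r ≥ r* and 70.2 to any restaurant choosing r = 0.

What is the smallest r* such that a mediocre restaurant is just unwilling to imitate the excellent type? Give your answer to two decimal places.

1.03

A mediocre restaurant choosing r = 0 receives 70.2.
Imitating at r* instead would pay 82.4 at cost 11.8·r*, netting 82.4 − 11.8·r*.
Indifference: 70.2 = 82.4 − 11.8·r*, so r* = (82.4 − 70.2) / 11.8 ≈ 1.03.
This is the mediocre type's binding incentive-compatibility constraint; any r ≥ 1.03 sustains separation on that side.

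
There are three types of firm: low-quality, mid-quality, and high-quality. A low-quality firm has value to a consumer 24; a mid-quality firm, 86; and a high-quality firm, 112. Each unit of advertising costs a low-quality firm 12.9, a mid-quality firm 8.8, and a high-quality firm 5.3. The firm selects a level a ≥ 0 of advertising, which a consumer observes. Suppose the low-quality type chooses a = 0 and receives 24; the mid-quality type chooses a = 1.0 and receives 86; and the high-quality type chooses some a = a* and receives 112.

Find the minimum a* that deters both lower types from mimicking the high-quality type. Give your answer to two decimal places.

6.82

Low-quality type (on-path payoff 24) won't mimic when 24 ≥ 112 − 12.9·a*, i.e. a* ≥ 6.82.
Mid-quality type (on-path payoff 86 − 8.8×1.0 = 77.2) won't mimic when 77.2 ≥ 112 − 8.8·a*, i.e. a* ≥ 3.95.
Both must hold, so a* = max(6.82, 3.95) = 6.82. The low-quality type's constraint binds.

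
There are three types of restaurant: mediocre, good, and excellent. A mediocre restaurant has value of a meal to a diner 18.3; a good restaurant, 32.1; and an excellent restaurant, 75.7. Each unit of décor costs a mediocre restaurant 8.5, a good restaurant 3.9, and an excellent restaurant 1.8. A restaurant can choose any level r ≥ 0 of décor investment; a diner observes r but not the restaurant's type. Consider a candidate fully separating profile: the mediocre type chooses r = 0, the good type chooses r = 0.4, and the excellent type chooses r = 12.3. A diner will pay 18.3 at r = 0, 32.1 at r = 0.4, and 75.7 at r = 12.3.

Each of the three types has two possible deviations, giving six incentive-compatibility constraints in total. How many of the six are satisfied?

5

Mediocre (own payoff 18.3): to r=0.4 gives 32.1 − 8.5×0.4 = 28.7 → profitable ✗; to r=12.3 gives 75.7 − 8.5×12.3 = -28.85 → no gain ✓.
Excellent (own payoff 75.7 − 1.8×12.3 = 53.56): to r=0 gives 18.3 → no gain ✓; to r=0.4 gives 32.1 − 1.8×0.4 = 31.38 → no gain ✓.
Good (own payoff 32.1 − 3.9×0.4 = 30.54): to r=0 gives 18.3 → no gain ✓; to r=12.3 gives 75.7 − 3.9×12.3 = 27.73 → no gain ✓.
5 of the 6 constraints hold; not an equilibrium.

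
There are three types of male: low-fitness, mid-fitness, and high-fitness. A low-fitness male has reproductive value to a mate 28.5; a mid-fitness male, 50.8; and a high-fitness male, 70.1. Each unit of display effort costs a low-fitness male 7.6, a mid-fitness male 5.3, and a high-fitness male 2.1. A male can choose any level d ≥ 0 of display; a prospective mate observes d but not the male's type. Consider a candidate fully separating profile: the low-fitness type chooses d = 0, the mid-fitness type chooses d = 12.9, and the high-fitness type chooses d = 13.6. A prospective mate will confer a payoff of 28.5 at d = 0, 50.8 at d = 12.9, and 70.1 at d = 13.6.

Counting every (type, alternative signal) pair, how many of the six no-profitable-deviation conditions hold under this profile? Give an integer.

4

High-fitness (own payoff 70.1 − 2.1×13.6 = 41.54): to d=0 gives 28.5 → no gain ✓; to d=12.9 gives 50.8 − 2.1×12.9 = 23.71 → no gain ✓.
Low-fitness (own payoff 28.5): to d=12.9 gives 50.8 − 7.6×12.9 = -47.24 → no gain ✓; to d=13.6 gives 70.1 − 7.6×13.6 = -33.26 → no gain ✓.
Mid-fitness (own payoff 50.8 − 5.3×12.9 = -17.57): to d=0 gives 28.5 → profitable ✗; to d=13.6 gives 70.1 − 5.3×13.6 = -1.98 → profitable ✗.
4 of the 6 constraints hold; not an equilibrium.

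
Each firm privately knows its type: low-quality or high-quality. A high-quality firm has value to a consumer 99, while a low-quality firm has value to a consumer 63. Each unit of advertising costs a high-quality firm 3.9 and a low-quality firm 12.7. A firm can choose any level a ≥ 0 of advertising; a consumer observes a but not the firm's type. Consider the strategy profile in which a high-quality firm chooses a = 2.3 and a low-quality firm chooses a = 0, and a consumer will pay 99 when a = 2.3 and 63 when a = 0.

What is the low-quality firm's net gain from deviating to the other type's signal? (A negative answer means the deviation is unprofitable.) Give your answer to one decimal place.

6.8

Playing a = 0 the low-quality firm receives 63.
Deviating to a = 2.3 brings payment 99 at cost 12.7 × 2.3 = 29.21, netting 69.79.
Gain from deviating: 69.79 − 63 = 6.79, i.e. 6.8 to one decimal place.
The gain is positive, so the low-quality type's incentive-compatibility constraint is violated — this profile is not a separating equilibrium.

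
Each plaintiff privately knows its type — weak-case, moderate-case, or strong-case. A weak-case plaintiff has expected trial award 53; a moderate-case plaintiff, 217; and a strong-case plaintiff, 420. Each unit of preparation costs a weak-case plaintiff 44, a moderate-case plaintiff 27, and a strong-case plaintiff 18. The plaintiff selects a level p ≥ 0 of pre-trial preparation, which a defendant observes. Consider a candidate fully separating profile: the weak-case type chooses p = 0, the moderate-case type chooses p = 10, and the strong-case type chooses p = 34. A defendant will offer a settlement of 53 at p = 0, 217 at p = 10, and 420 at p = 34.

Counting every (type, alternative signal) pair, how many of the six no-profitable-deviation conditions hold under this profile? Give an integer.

Strong-case (own payoff 420 − 18×34 = -192): to p=0 gives 53 → profitable ✗; to p=10 gives 217 − 18×10 = 37 → profitable ✗.
Weak-case (own payoff 53): to p=10 gives 217 − 44×10 = -223 → no gain ✓; to p=34 gives 420 − 44×34 = -1076 → no gain ✓.
Moderate-case (own payoff 217 − 27×10 = -53): to p=0 gives 53 → profitable ✗; to p=34 gives 420 − 27×34 = -498 → no gain ✓.
3 of the 6 constraints hold; not an equilibrium.

3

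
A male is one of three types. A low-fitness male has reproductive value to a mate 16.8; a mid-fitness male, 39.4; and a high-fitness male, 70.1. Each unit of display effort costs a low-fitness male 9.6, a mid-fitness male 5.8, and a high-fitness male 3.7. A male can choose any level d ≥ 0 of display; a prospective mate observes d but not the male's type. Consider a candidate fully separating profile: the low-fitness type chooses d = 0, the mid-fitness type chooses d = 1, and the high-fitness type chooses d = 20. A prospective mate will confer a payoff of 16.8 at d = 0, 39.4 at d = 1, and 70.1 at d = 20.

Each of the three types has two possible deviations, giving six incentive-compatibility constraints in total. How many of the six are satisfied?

High-fitness (own payoff 70.1 − 3.7×20 = -3.9): to d=0 gives 16.8 → profitable ✗; to d=1 gives 39.4 − 3.7×1 = 35.7 → profitable ✗.
Mid-fitness (own payoff 39.4 − 5.8×1 = 33.6): to d=0 gives 16.8 → no gain ✓; to d=20 gives 70.1 − 5.8×20 = -45.9 → no gain ✓.
Low-fitness (own payoff 16.8): to d=1 gives 39.4 − 9.6×1 = 29.8 → profitable ✗; to d=20 gives 70.1 − 9.6×20 = -121.9 → no gain ✓.
3 of the 6 constraints hold; not an equilibrium.

3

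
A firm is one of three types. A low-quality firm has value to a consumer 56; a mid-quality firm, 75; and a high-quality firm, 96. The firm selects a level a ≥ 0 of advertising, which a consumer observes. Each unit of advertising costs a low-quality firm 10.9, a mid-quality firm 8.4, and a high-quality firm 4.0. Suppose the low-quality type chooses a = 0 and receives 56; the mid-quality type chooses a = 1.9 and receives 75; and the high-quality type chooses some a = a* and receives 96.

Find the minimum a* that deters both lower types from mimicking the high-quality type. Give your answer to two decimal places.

Mid-quality type (on-path payoff 75 − 8.4×1.9 = 59.04) won't mimic when 59.04 ≥ 96 − 8.4·a*, i.e. a* ≥ 4.40.
Low-quality type (on-path payoff 56) won't mimic when 56 ≥ 96 − 10.9·a*, i.e. a* ≥ 3.67.
Both must hold, so a* = max(3.67, 4.40) = 4.40. The mid-quality type's constraint binds.

4.40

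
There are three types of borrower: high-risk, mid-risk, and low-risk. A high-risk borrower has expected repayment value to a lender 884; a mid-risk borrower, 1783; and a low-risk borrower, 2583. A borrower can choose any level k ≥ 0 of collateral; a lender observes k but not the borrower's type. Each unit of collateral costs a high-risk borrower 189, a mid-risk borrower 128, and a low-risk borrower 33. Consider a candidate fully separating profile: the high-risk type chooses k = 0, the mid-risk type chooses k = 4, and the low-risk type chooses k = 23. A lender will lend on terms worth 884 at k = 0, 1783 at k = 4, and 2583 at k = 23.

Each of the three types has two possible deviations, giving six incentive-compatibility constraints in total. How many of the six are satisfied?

5

Low-risk (own payoff 2583 − 33×23 = 1824): to k=0 gives 884 → no gain ✓; to k=4 gives 1783 − 33×4 = 1651 → no gain ✓.
Mid-risk (own payoff 1783 − 128×4 = 1271): to k=0 gives 884 → no gain ✓; to k=23 gives 2583 − 128×23 = -361 → no gain ✓.
High-risk (own payoff 884): to k=4 gives 1783 − 189×4 = 1027 → profitable ✗; to k=23 gives 2583 − 189×23 = -1764 → no gain ✓.
5 of the 6 constraints hold; not an equilibrium.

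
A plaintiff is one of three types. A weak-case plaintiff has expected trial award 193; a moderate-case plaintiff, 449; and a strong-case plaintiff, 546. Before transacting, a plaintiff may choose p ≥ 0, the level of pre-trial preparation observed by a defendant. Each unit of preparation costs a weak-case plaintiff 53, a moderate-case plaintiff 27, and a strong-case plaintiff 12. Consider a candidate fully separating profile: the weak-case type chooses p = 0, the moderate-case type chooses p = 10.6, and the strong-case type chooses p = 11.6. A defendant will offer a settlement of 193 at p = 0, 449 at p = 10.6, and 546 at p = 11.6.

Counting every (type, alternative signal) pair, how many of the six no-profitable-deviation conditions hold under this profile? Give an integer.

4

Moderate-case (own payoff 449 − 27×10.6 = 162.8): to p=0 gives 193 → profitable ✗; to p=11.6 gives 546 − 27×11.6 = 232.8 → profitable ✗.
Weak-case (own payoff 193): to p=10.6 gives 449 − 53×10.6 = -112.8 → no gain ✓; to p=11.6 gives 546 − 53×11.6 = -68.8 → no gain ✓.
Strong-case (own payoff 546 − 12×11.6 = 406.8): to p=0 gives 193 → no gain ✓; to p=10.6 gives 449 − 12×10.6 = 321.8 → no gain ✓.
4 of the 6 constraints hold; not an equilibrium.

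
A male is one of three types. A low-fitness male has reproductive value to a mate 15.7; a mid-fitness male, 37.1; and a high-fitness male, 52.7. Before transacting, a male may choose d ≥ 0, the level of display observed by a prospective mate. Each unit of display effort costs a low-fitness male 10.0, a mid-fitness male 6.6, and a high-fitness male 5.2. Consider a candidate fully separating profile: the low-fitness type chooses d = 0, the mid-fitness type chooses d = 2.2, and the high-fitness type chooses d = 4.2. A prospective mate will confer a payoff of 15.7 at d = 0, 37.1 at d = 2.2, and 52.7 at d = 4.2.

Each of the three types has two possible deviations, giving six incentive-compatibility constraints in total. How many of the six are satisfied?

5

High-fitness (own payoff 52.7 − 5.2×4.2 = 30.86): to d=0 gives 15.7 → no gain ✓; to d=2.2 gives 37.1 − 5.2×2.2 = 25.66 → no gain ✓.
Mid-fitness (own payoff 37.1 − 6.6×2.2 = 22.58): to d=0 gives 15.7 → no gain ✓; to d=4.2 gives 52.7 − 6.6×4.2 = 24.98 → profitable ✗.
Low-fitness (own payoff 15.7): to d=2.2 gives 37.1 − 10.0×2.2 = 15.1 → no gain ✓; to d=4.2 gives 52.7 − 10.0×4.2 = 10.7 → no gain ✓.
5 of the 6 constraints hold; not an equilibrium.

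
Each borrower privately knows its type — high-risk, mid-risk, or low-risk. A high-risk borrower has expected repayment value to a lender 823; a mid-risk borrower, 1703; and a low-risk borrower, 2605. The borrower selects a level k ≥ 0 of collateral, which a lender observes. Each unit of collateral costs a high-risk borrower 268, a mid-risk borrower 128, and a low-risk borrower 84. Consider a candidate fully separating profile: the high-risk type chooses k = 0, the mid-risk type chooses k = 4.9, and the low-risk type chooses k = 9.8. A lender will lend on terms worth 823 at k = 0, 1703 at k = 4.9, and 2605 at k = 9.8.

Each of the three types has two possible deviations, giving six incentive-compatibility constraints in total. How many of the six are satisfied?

High-risk (own payoff 823): to k=4.9 gives 1703 − 268×4.9 = 389.8 → no gain ✓; to k=9.8 gives 2605 − 268×9.8 = -21.4 → no gain ✓.
Mid-risk (own payoff 1703 − 128×4.9 = 1075.8): to k=0 gives 823 → no gain ✓; to k=9.8 gives 2605 − 128×9.8 = 1350.6 → profitable ✗.
Low-risk (own payoff 2605 − 84×9.8 = 1781.8): to k=0 gives 823 → no gain ✓; to k=4.9 gives 1703 − 84×4.9 = 1291.4 → no gain ✓.
5 of the 6 constraints hold; not an equilibrium.

5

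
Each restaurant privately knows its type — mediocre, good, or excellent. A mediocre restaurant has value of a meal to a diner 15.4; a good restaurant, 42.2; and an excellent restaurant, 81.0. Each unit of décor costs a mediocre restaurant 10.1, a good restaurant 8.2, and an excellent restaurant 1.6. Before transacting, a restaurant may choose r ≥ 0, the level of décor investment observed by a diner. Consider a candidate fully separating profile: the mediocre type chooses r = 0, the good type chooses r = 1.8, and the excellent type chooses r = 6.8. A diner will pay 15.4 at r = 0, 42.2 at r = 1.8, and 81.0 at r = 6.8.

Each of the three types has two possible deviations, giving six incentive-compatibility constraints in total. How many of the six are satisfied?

Excellent (own payoff 81.0 − 1.6×6.8 = 70.12): to r=0 gives 15.4 → no gain ✓; to r=1.8 gives 42.2 − 1.6×1.8 = 39.32 → no gain ✓.
Good (own payoff 42.2 − 8.2×1.8 = 27.44): to r=0 gives 15.4 → no gain ✓; to r=6.8 gives 81.0 − 8.2×6.8 = 25.24 → no gain ✓.
Mediocre (own payoff 15.4): to r=1.8 gives 42.2 − 10.1×1.8 = 24.02 → profitable ✗; to r=6.8 gives 81.0 − 10.1×6.8 = 12.32 → no gain ✓.
5 of the 6 constraints hold; not an equilibrium.

5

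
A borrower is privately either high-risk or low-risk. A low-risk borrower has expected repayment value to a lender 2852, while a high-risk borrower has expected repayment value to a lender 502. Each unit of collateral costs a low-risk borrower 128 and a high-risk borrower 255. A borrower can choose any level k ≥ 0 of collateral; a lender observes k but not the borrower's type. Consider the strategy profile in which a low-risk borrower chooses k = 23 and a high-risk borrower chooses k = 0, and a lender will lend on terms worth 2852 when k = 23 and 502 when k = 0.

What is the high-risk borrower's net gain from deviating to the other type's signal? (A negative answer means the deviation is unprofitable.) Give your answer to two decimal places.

Playing k = 0 the high-risk borrower receives 502.
Deviating to k = 23 brings payment 2852 at cost 255 × 23 = 5865, netting -3013.
Gain from deviating: -3013 − 502 = -3515.00.
The gain is negative, so the high-risk type's incentive-compatibility constraint is satisfied.

-3515.00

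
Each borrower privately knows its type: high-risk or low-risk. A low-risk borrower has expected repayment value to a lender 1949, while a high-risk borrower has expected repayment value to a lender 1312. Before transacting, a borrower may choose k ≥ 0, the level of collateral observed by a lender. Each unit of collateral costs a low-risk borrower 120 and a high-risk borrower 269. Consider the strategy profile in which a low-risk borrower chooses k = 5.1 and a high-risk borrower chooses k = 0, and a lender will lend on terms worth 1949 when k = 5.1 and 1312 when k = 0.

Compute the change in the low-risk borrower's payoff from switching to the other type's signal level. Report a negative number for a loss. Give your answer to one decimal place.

Playing k = 5.1 the low-risk borrower receives 1949 − 120 × 5.1 = 1337.
Deviating to k = 0 yields 1312 instead.
Gain from deviating: 1312 − 1337 = -25.0.
The gain is negative, so the low-risk type's incentive-compatibility constraint is satisfied.

-25.0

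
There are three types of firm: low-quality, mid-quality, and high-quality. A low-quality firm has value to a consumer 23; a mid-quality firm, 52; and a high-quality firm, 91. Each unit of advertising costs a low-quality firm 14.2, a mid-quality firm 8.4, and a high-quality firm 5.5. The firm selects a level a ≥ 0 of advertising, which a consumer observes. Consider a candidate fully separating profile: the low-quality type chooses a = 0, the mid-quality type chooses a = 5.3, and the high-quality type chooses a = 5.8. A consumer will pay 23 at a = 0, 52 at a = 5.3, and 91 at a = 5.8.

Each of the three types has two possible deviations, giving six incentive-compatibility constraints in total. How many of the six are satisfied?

4

High-quality (own payoff 91 − 5.5×5.8 = 59.1): to a=0 gives 23 → no gain ✓; to a=5.3 gives 52 − 5.5×5.3 = 22.85 → no gain ✓.
Mid-quality (own payoff 52 − 8.4×5.3 = 7.48): to a=0 gives 23 → profitable ✗; to a=5.8 gives 91 − 8.4×5.8 = 42.28 → profitable ✗.
Low-quality (own payoff 23): to a=5.3 gives 52 − 14.2×5.3 = -23.26 → no gain ✓; to a=5.8 gives 91 − 14.2×5.8 = 8.64 → no gain ✓.
4 of the 6 constraints hold; not an equilibrium.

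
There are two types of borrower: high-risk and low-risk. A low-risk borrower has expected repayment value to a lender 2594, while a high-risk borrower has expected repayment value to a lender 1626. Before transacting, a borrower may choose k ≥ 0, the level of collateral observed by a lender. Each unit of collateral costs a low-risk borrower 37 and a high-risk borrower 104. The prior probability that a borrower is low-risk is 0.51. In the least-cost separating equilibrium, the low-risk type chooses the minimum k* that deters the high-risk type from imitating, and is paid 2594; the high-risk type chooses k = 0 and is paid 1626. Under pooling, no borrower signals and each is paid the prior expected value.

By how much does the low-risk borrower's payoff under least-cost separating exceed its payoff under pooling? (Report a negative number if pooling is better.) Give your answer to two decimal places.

Least-cost separating signal: k* solves 1626 = 2594 − 104·k*, so k* = (2594 − 1626)/104 ≈ 9.3077.
Low-risk type's separating payoff: 2594 − 37 × k* = 2594 − 37 × (2594 − 1626)/104 = 2594 − 35816/104 ≈ 2249.6154.
Pooling payoff: 0.51 × 2594 + 0.49 × 1626 = 2119.68.
Difference: 2249.6154 − 2119.68 = 129.9354, i.e. 129.94 to two decimal places.
The low-risk type prefers to separate.

129.94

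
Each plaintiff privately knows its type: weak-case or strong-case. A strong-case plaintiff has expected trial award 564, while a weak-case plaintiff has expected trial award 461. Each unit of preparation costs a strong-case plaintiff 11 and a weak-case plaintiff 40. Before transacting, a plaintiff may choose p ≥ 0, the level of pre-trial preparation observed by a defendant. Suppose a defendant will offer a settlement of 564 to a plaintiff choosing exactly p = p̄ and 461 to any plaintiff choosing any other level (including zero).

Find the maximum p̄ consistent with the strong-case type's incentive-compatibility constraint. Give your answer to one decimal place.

Choosing p̄ yields the strong-case type 564 − 11·p̄; choosing zero yields 461.
The strong-case type is indifferent at 564 − 11·p̄ = 461, i.e. p̄ = (564 − 461) / 11 ≈ 9.4.
For any p̄ above 9.4 the strong-case type would rather pool at zero, so separation collapses.

9.4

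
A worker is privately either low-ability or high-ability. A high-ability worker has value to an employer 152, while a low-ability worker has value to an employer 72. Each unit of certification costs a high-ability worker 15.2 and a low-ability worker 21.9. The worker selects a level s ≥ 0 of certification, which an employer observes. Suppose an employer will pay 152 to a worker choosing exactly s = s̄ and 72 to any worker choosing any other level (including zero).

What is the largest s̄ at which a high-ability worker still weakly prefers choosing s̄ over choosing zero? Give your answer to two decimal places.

Choosing s̄ yields the high-ability type 152 − 15.2·s̄; choosing zero yields 72.
The high-ability type is indifferent at 152 − 15.2·s̄ = 72, i.e. s̄ = (152 − 72) / 15.2 ≈ 5.26.
For any s̄ above 5.26 the high-ability type would rather pool at zero, so separation collapses.

5.26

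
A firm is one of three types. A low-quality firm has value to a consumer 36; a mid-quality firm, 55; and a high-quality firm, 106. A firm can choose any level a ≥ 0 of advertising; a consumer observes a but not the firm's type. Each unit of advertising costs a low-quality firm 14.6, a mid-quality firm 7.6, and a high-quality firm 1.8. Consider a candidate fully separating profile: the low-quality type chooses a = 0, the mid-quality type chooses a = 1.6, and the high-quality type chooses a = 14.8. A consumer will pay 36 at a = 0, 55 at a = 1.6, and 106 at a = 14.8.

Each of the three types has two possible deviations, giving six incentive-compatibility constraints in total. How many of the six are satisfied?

High-quality (own payoff 106 − 1.8×14.8 = 79.36): to a=0 gives 36 → no gain ✓; to a=1.6 gives 55 − 1.8×1.6 = 52.12 → no gain ✓.
Mid-quality (own payoff 55 − 7.6×1.6 = 42.84): to a=0 gives 36 → no gain ✓; to a=14.8 gives 106 − 7.6×14.8 = -6.48 → no gain ✓.
Low-quality (own payoff 36): to a=1.6 gives 55 − 14.6×1.6 = 31.64 → no gain ✓; to a=14.8 gives 106 − 14.6×14.8 = -110.08 → no gain ✓.
6 of the 6 constraints hold; this profile is a separating equilibrium.

6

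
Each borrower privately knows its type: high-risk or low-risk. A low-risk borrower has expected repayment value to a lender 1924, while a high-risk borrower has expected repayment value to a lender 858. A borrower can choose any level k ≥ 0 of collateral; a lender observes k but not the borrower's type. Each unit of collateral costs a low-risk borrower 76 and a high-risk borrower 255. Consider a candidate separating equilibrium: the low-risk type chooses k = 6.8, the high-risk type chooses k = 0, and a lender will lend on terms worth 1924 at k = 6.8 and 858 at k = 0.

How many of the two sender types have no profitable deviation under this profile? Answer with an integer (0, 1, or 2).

2

Low-risk type: signal → 1924 − 76 × 6.8 = 1407.2; deviate to 0 → 858. IC holds (1407.2 ≥ 858).
High-risk type: stay at 0 → 858; mimic → 1924 − 255 × 6.8 = 190. IC holds (858 ≥ 190).
2 of 2 constraints hold, so this is a separating equilibrium.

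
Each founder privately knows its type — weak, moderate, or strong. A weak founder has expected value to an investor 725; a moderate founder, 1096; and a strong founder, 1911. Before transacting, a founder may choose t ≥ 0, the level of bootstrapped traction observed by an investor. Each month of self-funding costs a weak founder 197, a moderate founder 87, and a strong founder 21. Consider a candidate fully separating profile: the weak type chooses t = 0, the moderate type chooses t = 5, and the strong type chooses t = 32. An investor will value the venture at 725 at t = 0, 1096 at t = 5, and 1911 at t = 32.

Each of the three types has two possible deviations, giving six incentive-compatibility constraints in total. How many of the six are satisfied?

5

Moderate (own payoff 1096 − 87×5 = 661): to t=0 gives 725 → profitable ✗; to t=32 gives 1911 − 87×32 = -873 → no gain ✓.
Strong (own payoff 1911 − 21×32 = 1239): to t=0 gives 725 → no gain ✓; to t=5 gives 1096 − 21×5 = 991 → no gain ✓.
Weak (own payoff 725): to t=5 gives 1096 − 197×5 = 111 → no gain ✓; to t=32 gives 1911 − 197×32 = -4393 → no gain ✓.
5 of the 6 constraints hold; not an equilibrium.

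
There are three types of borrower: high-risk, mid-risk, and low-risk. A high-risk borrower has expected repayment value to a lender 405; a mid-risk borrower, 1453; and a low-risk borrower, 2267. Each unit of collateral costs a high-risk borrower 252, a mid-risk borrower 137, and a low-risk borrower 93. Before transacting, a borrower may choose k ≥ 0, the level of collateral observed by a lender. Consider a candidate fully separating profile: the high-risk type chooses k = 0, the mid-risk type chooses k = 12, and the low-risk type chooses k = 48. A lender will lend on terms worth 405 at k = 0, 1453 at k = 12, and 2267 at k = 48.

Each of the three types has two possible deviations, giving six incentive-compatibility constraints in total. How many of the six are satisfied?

3

Low-risk (own payoff 2267 − 93×48 = -2197): to k=0 gives 405 → profitable ✗; to k=12 gives 1453 − 93×12 = 337 → profitable ✗.
Mid-risk (own payoff 1453 − 137×12 = -191): to k=0 gives 405 → profitable ✗; to k=48 gives 2267 − 137×48 = -4309 → no gain ✓.
High-risk (own payoff 405): to k=12 gives 1453 − 252×12 = -1571 → no gain ✓; to k=48 gives 2267 − 252×48 = -9829 → no gain ✓.
3 of the 6 constraints hold; not an equilibrium.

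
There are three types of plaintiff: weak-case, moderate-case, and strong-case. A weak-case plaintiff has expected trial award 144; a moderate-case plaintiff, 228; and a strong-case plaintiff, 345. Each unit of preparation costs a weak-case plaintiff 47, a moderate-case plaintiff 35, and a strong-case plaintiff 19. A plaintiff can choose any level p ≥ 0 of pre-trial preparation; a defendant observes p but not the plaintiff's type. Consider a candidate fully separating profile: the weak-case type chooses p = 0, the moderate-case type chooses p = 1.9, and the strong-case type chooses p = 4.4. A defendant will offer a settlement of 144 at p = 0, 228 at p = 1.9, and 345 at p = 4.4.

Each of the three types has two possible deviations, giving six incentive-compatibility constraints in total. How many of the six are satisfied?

5

Strong-case (own payoff 345 − 19×4.4 = 261.4): to p=0 gives 144 → no gain ✓; to p=1.9 gives 228 − 19×1.9 = 191.9 → no gain ✓.
Moderate-case (own payoff 228 − 35×1.9 = 161.5): to p=0 gives 144 → no gain ✓; to p=4.4 gives 345 − 35×4.4 = 191 → profitable ✗.
Weak-case (own payoff 144): to p=1.9 gives 228 − 47×1.9 = 138.7 → no gain ✓; to p=4.4 gives 345 − 47×4.4 = 138.2 → no gain ✓.
5 of the 6 constraints hold; not an equilibrium.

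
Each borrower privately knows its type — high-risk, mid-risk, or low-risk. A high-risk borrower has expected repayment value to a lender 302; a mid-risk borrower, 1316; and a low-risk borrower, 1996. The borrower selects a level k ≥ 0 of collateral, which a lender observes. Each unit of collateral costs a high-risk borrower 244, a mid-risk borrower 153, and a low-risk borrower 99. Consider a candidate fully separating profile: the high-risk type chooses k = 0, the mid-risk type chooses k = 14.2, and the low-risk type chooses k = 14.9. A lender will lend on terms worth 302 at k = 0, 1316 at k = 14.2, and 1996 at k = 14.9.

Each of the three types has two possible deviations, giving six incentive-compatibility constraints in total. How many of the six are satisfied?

Mid-risk (own payoff 1316 − 153×14.2 = -856.6): to k=0 gives 302 → profitable ✗; to k=14.9 gives 1996 − 153×14.9 = -283.7 → profitable ✗.
Low-risk (own payoff 1996 − 99×14.9 = 520.9): to k=0 gives 302 → no gain ✓; to k=14.2 gives 1316 − 99×14.2 = -89.8 → no gain ✓.
High-risk (own payoff 302): to k=14.2 gives 1316 − 244×14.2 = -2148.8 → no gain ✓; to k=14.9 gives 1996 − 244×14.9 = -1639.6 → no gain ✓.
4 of the 6 constraints hold; not an equilibrium.

4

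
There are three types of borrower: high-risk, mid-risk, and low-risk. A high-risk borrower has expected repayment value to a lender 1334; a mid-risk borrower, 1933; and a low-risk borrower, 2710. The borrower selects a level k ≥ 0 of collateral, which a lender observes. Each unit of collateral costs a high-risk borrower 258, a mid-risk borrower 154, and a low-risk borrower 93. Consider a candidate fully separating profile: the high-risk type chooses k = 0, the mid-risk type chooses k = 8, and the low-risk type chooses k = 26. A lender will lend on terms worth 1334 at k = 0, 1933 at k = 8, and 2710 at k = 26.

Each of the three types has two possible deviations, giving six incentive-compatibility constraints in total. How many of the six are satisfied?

3

Low-risk (own payoff 2710 − 93×26 = 292): to k=0 gives 1334 → profitable ✗; to k=8 gives 1933 − 93×8 = 1189 → profitable ✗.
High-risk (own payoff 1334): to k=8 gives 1933 − 258×8 = -131 → no gain ✓; to k=26 gives 2710 − 258×26 = -3998 → no gain ✓.
Mid-risk (own payoff 1933 − 154×8 = 701): to k=0 gives 1334 → profitable ✗; to k=26 gives 2710 − 154×26 = -1294 → no gain ✓.
3 of the 6 constraints hold; not an equilibrium.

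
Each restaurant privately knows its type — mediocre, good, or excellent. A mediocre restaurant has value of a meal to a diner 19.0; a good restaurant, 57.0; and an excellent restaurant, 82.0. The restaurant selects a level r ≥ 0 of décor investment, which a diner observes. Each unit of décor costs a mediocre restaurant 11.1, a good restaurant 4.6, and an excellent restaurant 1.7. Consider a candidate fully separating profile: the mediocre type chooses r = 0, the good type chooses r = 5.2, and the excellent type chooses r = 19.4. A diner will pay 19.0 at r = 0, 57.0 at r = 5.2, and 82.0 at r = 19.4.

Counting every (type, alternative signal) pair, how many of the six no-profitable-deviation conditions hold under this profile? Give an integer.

Good (own payoff 57.0 − 4.6×5.2 = 33.08): to r=0 gives 19.0 → no gain ✓; to r=19.4 gives 82.0 − 4.6×19.4 = -7.24 → no gain ✓.
Excellent (own payoff 82.0 − 1.7×19.4 = 49.02): to r=0 gives 19.0 → no gain ✓; to r=5.2 gives 57.0 − 1.7×5.2 = 48.16 → no gain ✓.
Mediocre (own payoff 19.0): to r=5.2 gives 57.0 − 11.1×5.2 = -0.72 → no gain ✓; to r=19.4 gives 82.0 − 11.1×19.4 = -133.34 → no gain ✓.
6 of the 6 constraints hold; this profile is a separating equilibrium.

6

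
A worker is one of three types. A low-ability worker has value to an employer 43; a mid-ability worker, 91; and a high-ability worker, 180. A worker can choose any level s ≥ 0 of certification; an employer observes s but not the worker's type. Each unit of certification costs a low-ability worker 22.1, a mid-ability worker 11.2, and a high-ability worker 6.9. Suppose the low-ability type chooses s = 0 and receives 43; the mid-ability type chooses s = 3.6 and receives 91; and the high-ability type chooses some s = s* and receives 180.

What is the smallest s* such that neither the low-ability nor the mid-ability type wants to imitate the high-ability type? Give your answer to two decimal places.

Mid-ability type (on-path payoff 91 − 11.2×3.6 = 50.68) won't mimic when 50.68 ≥ 180 − 11.2·s*, i.e. s* ≥ 11.55.
Low-ability type (on-path payoff 43) won't mimic when 43 ≥ 180 − 22.1·s*, i.e. s* ≥ 6.20.
Both must hold, so s* = max(6.20, 11.55) = 11.55. The mid-ability type's constraint binds.

11.55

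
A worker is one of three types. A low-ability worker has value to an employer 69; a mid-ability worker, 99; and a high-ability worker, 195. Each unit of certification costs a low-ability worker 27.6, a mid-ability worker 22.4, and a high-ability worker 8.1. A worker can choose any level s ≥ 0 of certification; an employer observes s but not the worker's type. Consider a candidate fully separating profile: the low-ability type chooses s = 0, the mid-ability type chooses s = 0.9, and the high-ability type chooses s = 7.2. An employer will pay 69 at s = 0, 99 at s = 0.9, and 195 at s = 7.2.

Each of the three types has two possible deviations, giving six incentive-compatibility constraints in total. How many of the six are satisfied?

5

High-ability (own payoff 195 − 8.1×7.2 = 136.68): to s=0 gives 69 → no gain ✓; to s=0.9 gives 99 − 8.1×0.9 = 91.71 → no gain ✓.
Mid-ability (own payoff 99 − 22.4×0.9 = 78.84): to s=0 gives 69 → no gain ✓; to s=7.2 gives 195 − 22.4×7.2 = 33.72 → no gain ✓.
Low-ability (own payoff 69): to s=0.9 gives 99 − 27.6×0.9 = 74.16 → profitable ✗; to s=7.2 gives 195 − 27.6×7.2 = -3.72 → no gain ✓.
5 of the 6 constraints hold; not an equilibrium.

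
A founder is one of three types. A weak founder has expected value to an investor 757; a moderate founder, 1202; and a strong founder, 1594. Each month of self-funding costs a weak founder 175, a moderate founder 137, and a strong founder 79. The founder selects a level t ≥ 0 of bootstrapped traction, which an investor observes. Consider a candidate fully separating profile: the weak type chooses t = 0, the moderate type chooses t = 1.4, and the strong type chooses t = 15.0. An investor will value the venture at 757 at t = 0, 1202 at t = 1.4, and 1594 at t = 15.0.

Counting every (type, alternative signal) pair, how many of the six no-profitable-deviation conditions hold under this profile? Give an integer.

3

Strong (own payoff 1594 − 79×15.0 = 409): to t=0 gives 757 → profitable ✗; to t=1.4 gives 1202 − 79×1.4 = 1091.4 → profitable ✗.
Weak (own payoff 757): to t=1.4 gives 1202 − 175×1.4 = 957 → profitable ✗; to t=15.0 gives 1594 − 175×15.0 = -1031 → no gain ✓.
Moderate (own payoff 1202 − 137×1.4 = 1010.2): to t=0 gives 757 → no gain ✓; to t=15.0 gives 1594 − 137×15.0 = -461 → no gain ✓.
3 of the 6 constraints hold; not an equilibrium.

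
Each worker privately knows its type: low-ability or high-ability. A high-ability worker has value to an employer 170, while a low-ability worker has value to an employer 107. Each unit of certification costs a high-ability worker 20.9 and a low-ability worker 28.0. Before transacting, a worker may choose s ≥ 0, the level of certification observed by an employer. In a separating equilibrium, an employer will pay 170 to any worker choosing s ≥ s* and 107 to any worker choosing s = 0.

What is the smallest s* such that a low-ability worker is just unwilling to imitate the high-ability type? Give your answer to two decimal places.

A low-ability worker choosing s = 0 receives 107.
Imitating at s* instead would pay 170 at cost 28.0·s*, netting 170 − 28.0·s*.
Indifference: 107 = 170 − 28.0·s*, so s* = (170 − 107) / 28.0 = 2.25.
At s* the low-ability type's incentive constraint just binds; the high-ability type strictly prefers s* since its per-unit cost is lower.

2.25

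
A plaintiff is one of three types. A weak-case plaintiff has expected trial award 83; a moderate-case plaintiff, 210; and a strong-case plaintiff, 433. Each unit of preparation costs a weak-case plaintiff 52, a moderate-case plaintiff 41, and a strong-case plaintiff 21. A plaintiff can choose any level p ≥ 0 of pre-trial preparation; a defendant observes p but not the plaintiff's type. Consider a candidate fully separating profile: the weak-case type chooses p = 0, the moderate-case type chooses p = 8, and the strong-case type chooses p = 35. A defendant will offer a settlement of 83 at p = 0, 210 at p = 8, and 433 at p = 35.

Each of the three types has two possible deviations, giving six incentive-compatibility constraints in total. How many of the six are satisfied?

3

Weak-case (own payoff 83): to p=8 gives 210 − 52×8 = -206 → no gain ✓; to p=35 gives 433 − 52×35 = -1387 → no gain ✓.
Strong-case (own payoff 433 − 21×35 = -302): to p=0 gives 83 → profitable ✗; to p=8 gives 210 − 21×8 = 42 → profitable ✗.
Moderate-case (own payoff 210 − 41×8 = -118): to p=0 gives 83 → profitable ✗; to p=35 gives 433 − 41×35 = -1002 → no gain ✓.
3 of the 6 constraints hold; not an equilibrium.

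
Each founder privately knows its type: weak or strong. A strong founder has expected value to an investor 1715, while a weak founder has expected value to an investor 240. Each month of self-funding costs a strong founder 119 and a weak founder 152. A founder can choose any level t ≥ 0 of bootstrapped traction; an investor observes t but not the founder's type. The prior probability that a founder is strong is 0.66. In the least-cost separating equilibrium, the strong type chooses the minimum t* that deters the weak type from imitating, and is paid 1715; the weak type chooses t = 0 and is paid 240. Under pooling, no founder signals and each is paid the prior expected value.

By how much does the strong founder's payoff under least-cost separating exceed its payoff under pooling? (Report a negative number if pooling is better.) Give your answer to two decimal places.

-653.27

Least-cost separating signal: t* solves 240 = 1715 − 152·t*, so t* = (1715 − 240)/152 ≈ 9.7039.
Strong type's separating payoff: 1715 − 119 × t* = 1715 − 119 × (1715 − 240)/152 = 1715 − 175525/152 ≈ 560.2303.
Pooling payoff: 0.66 × 1715 + 0.34 × 240 = 1213.5.
Difference: 560.2303 − 1213.5 = -653.2697, i.e. -653.27 to two decimal places.
The strong type would prefer the pooling outcome.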